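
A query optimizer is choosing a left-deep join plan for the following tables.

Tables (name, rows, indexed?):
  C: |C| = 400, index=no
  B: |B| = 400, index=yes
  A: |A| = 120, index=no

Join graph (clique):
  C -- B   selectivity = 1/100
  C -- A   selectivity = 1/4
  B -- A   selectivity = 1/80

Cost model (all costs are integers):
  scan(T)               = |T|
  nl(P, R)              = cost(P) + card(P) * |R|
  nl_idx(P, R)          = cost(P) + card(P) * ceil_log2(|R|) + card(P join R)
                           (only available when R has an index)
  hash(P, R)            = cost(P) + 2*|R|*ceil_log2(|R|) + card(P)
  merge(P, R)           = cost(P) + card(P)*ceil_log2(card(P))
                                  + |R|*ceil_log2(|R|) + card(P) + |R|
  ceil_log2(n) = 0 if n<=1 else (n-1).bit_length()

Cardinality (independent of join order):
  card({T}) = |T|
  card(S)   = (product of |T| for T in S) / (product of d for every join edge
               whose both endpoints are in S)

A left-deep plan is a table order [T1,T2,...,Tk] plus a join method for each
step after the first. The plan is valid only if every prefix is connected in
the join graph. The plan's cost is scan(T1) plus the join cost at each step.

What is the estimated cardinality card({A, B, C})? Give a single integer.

600

Tables in S: A(120), B(400), C(400)
Edges inside S: C-B(d=100), C-A(d=4), B-A(d=80)
numerator = 120 * 400 * 400 = 19200000
denominator = 100 * 4 * 80 = 32000
card(S) = 19200000 / 32000 = 600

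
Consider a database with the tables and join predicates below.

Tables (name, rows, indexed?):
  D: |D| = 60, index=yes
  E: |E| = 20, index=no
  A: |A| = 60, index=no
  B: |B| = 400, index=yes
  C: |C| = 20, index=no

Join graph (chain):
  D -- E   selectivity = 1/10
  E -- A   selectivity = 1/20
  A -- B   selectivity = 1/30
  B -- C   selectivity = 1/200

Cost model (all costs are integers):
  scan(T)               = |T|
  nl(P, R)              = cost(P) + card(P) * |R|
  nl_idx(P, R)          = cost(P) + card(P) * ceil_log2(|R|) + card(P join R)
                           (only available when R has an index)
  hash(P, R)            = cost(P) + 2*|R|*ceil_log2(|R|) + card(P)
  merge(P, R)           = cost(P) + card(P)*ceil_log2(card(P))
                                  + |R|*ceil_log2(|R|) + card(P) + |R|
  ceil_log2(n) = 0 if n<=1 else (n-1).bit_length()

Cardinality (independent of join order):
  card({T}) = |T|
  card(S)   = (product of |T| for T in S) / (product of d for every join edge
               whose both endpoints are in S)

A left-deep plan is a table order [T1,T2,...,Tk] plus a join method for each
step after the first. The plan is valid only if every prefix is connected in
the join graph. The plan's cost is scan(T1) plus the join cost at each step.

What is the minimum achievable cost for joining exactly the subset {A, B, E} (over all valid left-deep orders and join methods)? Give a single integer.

Selinger DP over subsets of {A,B,E}:
  {E}: scan cost=20, card=20
  {A}: scan cost=60, card=60
  {B}: scan cost=400, card=400
  {AE}: card=60; try (E,hash)→320, (A,merge)→560, (E,merge)→600, (A,hash)→760, (A,nl)→1220, (E,nl)→1260; best=320 via (E,hash)
  {AB}: card=800; try (B,nl_idx)→1400, (A,hash)→1520, (B,merge)→4480, (A,merge)→4820, (B,hash)→7320, (B,nl)→24060 …(+1); best=1400 via (B,nl_idx)
  {ABE}: card=800; try (B,nl_idx)→1660, (E,hash)→2400, (B,merge)→4740, (B,hash)→7580, (E,merge)→10320, (E,nl)→17400 …(+1); best=1660 via (B,nl_idx)

1660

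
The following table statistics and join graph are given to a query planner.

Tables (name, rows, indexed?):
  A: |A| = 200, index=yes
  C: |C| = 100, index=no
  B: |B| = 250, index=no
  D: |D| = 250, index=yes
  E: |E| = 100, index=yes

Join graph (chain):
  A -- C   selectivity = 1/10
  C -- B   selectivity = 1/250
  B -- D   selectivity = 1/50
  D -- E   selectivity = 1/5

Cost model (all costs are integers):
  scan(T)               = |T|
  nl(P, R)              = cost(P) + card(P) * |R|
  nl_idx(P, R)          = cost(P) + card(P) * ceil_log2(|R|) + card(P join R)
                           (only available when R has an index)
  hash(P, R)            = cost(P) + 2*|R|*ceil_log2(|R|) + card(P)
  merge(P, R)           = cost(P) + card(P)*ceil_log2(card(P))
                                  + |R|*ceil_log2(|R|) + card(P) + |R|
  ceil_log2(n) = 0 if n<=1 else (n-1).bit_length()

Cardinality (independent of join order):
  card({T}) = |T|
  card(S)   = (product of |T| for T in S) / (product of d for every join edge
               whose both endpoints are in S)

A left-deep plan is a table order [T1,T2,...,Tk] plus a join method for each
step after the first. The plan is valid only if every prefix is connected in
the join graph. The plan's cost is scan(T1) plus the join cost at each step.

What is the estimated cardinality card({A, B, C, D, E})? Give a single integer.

Tables in S: A(200), B(250), C(100), D(250), E(100)
Edges inside S: A-C(d=10), C-B(d=250), B-D(d=50), D-E(d=5)
numerator = 200 * 250 * 100 * 250 * 100 = 125000000000
denominator = 10 * 250 * 50 * 5 = 625000
card(S) = 125000000000 / 625000 = 200000

200000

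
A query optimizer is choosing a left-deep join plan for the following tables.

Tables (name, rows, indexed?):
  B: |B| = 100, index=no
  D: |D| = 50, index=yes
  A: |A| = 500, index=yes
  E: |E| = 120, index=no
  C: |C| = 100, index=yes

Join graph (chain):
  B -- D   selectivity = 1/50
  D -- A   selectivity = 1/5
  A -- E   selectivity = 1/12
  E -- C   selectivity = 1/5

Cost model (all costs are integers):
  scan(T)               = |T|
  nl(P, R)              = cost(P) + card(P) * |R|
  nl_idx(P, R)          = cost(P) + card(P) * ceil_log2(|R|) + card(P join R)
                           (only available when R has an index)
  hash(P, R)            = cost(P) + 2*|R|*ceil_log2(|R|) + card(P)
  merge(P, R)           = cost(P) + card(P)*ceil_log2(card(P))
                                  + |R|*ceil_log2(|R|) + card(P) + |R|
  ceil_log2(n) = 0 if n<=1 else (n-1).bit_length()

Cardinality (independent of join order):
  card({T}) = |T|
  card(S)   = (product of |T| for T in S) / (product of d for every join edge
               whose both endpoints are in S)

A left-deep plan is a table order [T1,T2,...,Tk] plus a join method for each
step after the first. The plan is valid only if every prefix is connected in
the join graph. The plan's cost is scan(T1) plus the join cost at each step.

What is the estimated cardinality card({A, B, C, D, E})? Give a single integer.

Tables in S: A(500), B(100), C(100), D(50), E(120)
Edges inside S: B-D(d=50), D-A(d=5), A-E(d=12), E-C(d=5)
numerator = 500 * 100 * 100 * 50 * 120 = 30000000000
denominator = 50 * 5 * 12 * 5 = 15000
card(S) = 30000000000 / 15000 = 2000000

2000000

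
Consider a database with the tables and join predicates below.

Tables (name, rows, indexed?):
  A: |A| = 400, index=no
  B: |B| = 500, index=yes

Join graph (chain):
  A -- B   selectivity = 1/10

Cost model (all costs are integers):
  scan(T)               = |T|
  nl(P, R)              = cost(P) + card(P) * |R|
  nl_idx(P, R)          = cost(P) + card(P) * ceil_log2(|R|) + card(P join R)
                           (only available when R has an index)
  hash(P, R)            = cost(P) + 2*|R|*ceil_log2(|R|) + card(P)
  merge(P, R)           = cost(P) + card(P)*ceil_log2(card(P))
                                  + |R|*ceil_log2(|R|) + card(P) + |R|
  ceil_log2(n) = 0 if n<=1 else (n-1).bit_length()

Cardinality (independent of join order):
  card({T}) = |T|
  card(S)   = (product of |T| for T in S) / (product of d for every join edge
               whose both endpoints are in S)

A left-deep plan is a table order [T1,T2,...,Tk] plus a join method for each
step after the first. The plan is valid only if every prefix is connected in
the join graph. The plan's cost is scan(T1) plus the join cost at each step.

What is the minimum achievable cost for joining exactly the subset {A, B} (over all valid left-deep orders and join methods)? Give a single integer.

8200

Selinger DP over subsets of {A,B}:
  {A}: scan cost=400, card=400
  {B}: scan cost=500, card=500
  {AB}: card=20000; try (A,hash)→8200, (B,merge)→9400, (A,merge)→9500, (B,hash)→9800, (B,nl_idx)→24000, (B,nl)→200400 …(+1); best=8200 via (A,hash)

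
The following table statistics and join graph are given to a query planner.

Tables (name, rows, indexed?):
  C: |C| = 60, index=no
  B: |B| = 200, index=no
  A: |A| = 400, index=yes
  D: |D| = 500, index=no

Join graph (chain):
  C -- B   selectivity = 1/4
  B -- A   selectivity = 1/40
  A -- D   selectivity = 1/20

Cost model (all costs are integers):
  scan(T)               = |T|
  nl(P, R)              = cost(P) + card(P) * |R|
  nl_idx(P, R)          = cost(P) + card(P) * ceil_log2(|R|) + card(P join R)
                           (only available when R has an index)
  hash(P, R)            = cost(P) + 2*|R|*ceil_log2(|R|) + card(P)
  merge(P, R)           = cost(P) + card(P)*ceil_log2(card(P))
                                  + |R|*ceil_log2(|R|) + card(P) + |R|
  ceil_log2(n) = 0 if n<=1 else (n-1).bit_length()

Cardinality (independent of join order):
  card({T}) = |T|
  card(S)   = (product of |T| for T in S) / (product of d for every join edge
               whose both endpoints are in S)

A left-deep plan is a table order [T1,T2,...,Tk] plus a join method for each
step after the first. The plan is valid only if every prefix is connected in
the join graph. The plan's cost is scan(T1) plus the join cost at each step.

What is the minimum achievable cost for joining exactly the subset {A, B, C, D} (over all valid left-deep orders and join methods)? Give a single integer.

Selinger DP over subsets of {A,B,C,D}:
  {C}: scan cost=60, card=60
  {B}: scan cost=200, card=200
  {A}: scan cost=400, card=400
  {D}: scan cost=500, card=500
  {BC}: card=3000; try (C,hash)→1120, (B,merge)→2280, (C,merge)→2420, (B,hash)→3320, (B,nl)→12060, (C,nl)→12200; best=1120 via (C,hash)
  {AB}: card=2000; try (B,hash)→4000, (A,nl_idx)→4000, (A,merge)→6000, (B,merge)→6200, (A,hash)→7600, (A,nl)→80200 …(+1); best=4000 via (B,hash)
  {AD}: card=10000; try (A,hash)→8200, (D,merge)→9400, (A,merge)→9500, (D,hash)→9800, (A,nl_idx)→15000, (D,nl)→200400 …(+1); best=8200 via (A,hash)
  {ABC}: card=30000; try (C,hash)→6720, (A,hash)→11320, (C,merge)→28420, (A,merge)→44120, (A,nl_idx)→58120, (C,nl)→124000 …(+1); best=6720 via (C,hash)
  {ABD}: card=50000; try (D,hash)→15000, (B,hash)→21400, (D,merge)→33000, (B,merge)→160000, (D,nl)→1004000, (B,nl)→2008200; best=15000 via (D,hash)
  {ABCD}: card=750000; try (D,hash)→45720, (C,hash)→65720, (D,merge)→491720, (C,merge)→865420, (C,nl)→3015000, (D,nl)→15006720; best=45720 via (D,hash)

45720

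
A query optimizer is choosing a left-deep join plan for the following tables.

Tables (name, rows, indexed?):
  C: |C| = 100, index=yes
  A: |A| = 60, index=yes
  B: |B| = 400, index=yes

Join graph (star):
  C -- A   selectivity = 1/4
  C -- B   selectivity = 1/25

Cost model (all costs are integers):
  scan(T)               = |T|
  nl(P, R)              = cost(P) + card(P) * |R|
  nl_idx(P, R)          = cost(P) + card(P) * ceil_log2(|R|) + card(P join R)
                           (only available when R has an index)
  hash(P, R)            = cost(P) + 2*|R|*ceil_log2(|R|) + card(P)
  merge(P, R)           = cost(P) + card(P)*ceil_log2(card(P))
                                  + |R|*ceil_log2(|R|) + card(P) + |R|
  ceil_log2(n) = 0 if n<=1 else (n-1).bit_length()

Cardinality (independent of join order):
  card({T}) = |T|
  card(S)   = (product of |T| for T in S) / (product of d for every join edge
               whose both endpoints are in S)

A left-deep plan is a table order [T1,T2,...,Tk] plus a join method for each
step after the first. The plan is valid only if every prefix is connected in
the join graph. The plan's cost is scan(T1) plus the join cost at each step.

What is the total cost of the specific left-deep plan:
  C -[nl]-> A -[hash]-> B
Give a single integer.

14800

step 1: scan C: cost=100, card=100
step 2: join A via nl
    card(P join A) = 100*60/(4) = 1500
    cost = 100 + 100*60 = 6100
step 3: join B via hash
    card(P join B) = 1500*400/(25) = 24000
    cost = 6100 + 2*400*9 + 1500 = 14800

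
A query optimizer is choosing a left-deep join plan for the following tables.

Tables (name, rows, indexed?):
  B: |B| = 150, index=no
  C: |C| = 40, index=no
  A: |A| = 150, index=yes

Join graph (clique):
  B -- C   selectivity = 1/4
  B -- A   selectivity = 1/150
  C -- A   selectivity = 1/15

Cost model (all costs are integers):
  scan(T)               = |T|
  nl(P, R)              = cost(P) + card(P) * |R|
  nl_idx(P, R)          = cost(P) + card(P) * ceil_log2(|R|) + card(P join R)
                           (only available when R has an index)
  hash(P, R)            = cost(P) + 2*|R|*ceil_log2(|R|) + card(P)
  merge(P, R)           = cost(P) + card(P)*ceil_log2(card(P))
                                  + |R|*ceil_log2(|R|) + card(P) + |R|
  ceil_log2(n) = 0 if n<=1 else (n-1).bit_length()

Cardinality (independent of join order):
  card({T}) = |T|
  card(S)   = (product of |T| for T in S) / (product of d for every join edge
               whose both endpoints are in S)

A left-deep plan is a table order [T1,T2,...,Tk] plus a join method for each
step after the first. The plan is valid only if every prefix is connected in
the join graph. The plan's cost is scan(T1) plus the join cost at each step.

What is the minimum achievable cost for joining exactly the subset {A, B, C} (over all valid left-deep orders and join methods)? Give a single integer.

Selinger DP over subsets of {A,B,C}:
  {B}: scan cost=150, card=150
  {C}: scan cost=40, card=40
  {A}: scan cost=150, card=150
  {BC}: card=1500; try (C,hash)→780, (B,merge)→1670, (C,merge)→1780, (B,hash)→2480, (B,nl)→6040, (C,nl)→6150; best=780 via (C,hash)
  {AB}: card=150; try (A,nl_idx)→1500, (B,hash)→2700, (A,hash)→2700, (B,merge)→2850, (A,merge)→2850, (B,nl)→22650 …(+1); best=1500 via (A,nl_idx)
  {AC}: card=400; try (A,nl_idx)→760, (C,hash)→780, (A,merge)→1670, (C,merge)→1780, (A,hash)→2480, (A,nl)→6040 …(+1); best=760 via (A,nl_idx)
  {ABC}: card=100; try (C,hash)→2130, (C,merge)→3130, (B,hash)→3560, (A,hash)→4680, (B,merge)→6110, (C,nl)→7500 …(+4); best=2130 via (C,hash)

2130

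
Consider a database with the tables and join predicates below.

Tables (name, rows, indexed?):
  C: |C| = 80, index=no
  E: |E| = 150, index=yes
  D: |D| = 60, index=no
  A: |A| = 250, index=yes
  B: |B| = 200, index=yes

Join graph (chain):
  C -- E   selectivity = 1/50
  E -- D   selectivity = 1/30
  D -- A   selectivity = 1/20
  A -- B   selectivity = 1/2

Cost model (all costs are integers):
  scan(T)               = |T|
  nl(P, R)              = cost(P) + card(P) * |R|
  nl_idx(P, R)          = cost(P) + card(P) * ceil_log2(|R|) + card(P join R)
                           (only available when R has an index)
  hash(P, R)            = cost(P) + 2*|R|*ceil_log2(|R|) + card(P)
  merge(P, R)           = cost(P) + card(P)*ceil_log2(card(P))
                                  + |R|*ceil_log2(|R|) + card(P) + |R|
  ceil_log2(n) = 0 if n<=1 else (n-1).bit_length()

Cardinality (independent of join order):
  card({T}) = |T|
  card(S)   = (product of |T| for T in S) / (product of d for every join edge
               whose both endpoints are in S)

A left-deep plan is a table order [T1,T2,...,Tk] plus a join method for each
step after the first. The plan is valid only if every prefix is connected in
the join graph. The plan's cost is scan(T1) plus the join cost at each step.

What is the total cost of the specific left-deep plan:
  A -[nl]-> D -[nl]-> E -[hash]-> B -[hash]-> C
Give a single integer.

510820

step 1: scan A: cost=250, card=250
step 2: join D via nl
    card(P join D) = 250*60/(20) = 750
    cost = 250 + 250*60 = 15250
step 3: join E via nl
    card(P join E) = 750*150/(30) = 3750
    cost = 15250 + 750*150 = 127750
step 4: join B via hash
    card(P join B) = 3750*200/(2) = 375000
    cost = 127750 + 2*200*8 + 3750 = 134700
step 5: join C via hash
    card(P join C) = 375000*80/(50) = 600000
    cost = 134700 + 2*80*7 + 375000 = 510820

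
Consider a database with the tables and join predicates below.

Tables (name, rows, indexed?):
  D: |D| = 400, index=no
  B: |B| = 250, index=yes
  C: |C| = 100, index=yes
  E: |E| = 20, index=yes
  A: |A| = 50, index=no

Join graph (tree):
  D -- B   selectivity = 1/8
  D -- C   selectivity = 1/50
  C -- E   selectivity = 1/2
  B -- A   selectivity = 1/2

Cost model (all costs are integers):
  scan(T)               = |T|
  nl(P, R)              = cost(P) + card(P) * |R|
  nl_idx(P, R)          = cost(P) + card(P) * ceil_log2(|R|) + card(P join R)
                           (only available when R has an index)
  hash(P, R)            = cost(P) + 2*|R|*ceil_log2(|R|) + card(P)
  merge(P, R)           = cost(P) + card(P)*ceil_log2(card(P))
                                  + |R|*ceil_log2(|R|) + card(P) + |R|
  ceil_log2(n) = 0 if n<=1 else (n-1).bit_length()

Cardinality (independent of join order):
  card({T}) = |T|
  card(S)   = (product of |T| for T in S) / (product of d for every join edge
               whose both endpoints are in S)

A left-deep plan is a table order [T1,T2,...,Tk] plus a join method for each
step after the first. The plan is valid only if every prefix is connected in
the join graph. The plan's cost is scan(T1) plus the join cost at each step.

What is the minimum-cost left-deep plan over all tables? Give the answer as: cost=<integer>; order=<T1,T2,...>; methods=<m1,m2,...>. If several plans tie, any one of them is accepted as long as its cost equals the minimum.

cost=265800; order=D,C,E,B,A; methods=hash,hash,hash,hash

Selinger DP (subsets sized 1..n):
  {D}: scan cost=400, card=400
  {B}: scan cost=250, card=250
  {C}: scan cost=100, card=100
  {E}: scan cost=20, card=20
  {A}: scan cost=50, card=50
  {BD}: card=12500; try (B,hash)→4800, (D,merge)→6500, (B,merge)→6650, (D,hash)→7700, (B,nl_idx)→16100, (D,nl)→100250 …(+1); best=4800 via (B,hash)
  {CD}: card=800; try (C,hash)→2200, (C,nl_idx)→4000, (D,merge)→4900, (C,merge)→5200, (D,hash)→7400, (D,nl)→40100 …(+1); best=2200 via (C,hash)
  {AB}: card=6250; try (A,hash)→1100, (B,merge)→2650, (A,merge)→2850, (B,hash)→4100, (B,nl_idx)→6700, (B,nl)→12550 …(+1); best=1100 via (A,hash)
  {CE}: card=1000; try (E,hash)→400, (C,merge)→940, (E,merge)→1020, (C,nl_idx)→1160, (C,hash)→1440, (E,nl_idx)→1600 …(+2); best=400 via (E,hash)
  {BCD}: card=25000; try (B,hash)→7000, (B,merge)→13250, (C,hash)→18700, (B,nl_idx)→33600, (C,nl_idx)→117300, (C,merge)→193100 …(+2); best=7000 via (B,hash)
  {ABD}: card=312500; try (D,hash)→14550, (A,hash)→17900, (D,merge)→92600, (A,merge)→192650, (A,nl)→629800, (D,nl)→2501100; best=14550 via (D,hash)
  {CDE}: card=8000; try (E,hash)→3200, (D,hash)→8600, (E,merge)→11120, (E,nl_idx)→14200, (D,merge)→15400, (E,nl)→18200 …(+1); best=3200 via (E,hash)
  {BCDE}: card=250000; try (B,hash)→15200, (E,hash)→32200, (B,merge)→117450, (B,nl_idx)→317200, (E,nl_idx)→382000, (E,merge)→407120 …(+2); best=15200 via (B,hash)
  {ABCD}: card=625000; try (A,hash)→32600, (C,hash)→328450, (A,merge)→407350, (A,nl)→1257000, (C,nl_idx)→2827050, (C,merge)→6265350 …(+1); best=32600 via (A,hash)
  {ABCDE}: card=6250000; try (A,hash)→265800, (E,hash)→657800, (A,merge)→4765550, (E,nl_idx)→9407600, (A,nl)→12515200, (E,nl)→12532600 …(+1); best=265800 via (A,hash)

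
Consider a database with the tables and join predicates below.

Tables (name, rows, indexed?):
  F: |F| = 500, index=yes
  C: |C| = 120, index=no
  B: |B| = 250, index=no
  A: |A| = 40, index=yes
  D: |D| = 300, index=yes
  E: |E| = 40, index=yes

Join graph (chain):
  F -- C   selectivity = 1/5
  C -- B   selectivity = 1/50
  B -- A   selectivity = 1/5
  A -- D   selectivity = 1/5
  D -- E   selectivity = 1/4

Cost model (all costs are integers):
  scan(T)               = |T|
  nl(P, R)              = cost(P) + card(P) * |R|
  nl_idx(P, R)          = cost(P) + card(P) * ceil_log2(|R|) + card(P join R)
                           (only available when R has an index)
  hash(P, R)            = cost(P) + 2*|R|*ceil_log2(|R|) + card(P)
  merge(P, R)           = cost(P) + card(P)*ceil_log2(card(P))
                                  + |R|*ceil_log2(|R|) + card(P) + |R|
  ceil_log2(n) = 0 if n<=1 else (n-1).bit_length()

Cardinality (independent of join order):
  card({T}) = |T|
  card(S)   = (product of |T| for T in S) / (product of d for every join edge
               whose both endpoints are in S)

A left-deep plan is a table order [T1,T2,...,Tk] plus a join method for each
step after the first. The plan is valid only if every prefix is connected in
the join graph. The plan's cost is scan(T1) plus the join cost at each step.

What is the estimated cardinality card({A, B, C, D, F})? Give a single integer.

Tables in S: A(40), B(250), C(120), D(300), F(500)
Edges inside S: F-C(d=5), C-B(d=50), B-A(d=5), A-D(d=5)
numerator = 40 * 250 * 120 * 300 * 500 = 180000000000
denominator = 5 * 50 * 5 * 5 = 6250
card(S) = 180000000000 / 6250 = 28800000

28800000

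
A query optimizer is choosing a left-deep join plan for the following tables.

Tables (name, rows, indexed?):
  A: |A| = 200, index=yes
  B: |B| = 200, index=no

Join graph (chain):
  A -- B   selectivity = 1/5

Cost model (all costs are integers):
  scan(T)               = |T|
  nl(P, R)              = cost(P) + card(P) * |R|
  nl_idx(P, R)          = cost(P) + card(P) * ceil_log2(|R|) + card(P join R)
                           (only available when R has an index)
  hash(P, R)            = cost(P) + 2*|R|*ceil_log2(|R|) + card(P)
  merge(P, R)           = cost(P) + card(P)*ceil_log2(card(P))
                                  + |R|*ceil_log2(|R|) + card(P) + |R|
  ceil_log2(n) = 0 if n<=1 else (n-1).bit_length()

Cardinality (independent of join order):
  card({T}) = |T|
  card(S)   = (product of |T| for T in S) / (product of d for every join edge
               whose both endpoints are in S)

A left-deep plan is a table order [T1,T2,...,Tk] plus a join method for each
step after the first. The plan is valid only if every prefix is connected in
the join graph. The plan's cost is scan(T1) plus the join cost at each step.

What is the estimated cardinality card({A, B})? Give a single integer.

Tables in S: A(200), B(200)
Edges inside S: A-B(d=5)
numerator = 200 * 200 = 40000
denominator = 5 = 5
card(S) = 40000 / 5 = 8000

8000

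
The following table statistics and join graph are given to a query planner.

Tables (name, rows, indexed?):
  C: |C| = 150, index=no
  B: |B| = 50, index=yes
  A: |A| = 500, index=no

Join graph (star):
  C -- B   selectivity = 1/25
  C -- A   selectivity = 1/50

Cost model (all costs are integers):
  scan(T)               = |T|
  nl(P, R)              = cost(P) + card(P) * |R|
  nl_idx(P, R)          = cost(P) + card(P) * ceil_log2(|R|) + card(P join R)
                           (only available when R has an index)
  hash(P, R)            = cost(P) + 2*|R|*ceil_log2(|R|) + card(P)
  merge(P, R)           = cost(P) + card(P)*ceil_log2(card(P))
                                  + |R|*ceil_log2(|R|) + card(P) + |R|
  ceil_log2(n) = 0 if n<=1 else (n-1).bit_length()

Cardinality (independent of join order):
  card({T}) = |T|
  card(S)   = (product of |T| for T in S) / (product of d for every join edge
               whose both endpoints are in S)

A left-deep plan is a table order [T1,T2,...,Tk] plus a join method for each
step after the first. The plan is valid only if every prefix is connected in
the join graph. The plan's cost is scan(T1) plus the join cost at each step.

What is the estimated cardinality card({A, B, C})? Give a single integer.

3000

Tables in S: A(500), B(50), C(150)
Edges inside S: C-B(d=25), C-A(d=50)
numerator = 500 * 50 * 150 = 3750000
denominator = 25 * 50 = 1250
card(S) = 3750000 / 1250 = 3000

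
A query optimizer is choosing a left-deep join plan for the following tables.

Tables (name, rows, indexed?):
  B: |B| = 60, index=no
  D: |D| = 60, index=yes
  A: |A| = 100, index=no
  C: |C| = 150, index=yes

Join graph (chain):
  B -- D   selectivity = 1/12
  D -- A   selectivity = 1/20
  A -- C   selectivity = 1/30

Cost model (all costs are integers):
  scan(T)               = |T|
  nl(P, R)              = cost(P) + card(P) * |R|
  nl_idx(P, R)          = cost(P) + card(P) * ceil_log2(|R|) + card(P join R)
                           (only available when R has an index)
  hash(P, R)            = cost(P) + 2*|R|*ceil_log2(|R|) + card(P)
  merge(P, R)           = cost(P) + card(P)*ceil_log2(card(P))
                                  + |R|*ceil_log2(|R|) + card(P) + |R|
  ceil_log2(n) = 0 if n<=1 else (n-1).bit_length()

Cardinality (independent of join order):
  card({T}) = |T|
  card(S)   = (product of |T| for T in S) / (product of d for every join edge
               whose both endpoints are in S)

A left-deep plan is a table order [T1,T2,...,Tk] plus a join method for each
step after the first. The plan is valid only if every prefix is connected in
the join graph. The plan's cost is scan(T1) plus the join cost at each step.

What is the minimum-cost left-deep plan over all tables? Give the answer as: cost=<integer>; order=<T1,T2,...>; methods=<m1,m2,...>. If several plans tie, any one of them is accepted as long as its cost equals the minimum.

cost=4840; order=A,C,D,B; methods=nl_idx,hash,hash

Selinger DP (subsets sized 1..n):
  {B}: scan cost=60, card=60
  {D}: scan cost=60, card=60
  {A}: scan cost=100, card=100
  {C}: scan cost=150, card=150
  {BD}: card=300; try (D,nl_idx)→720, (D,hash)→840, (B,hash)→840, (D,merge)→900, (B,merge)→900, (D,nl)→3660 …(+1); best=720 via (D,nl_idx)
  {AD}: card=300; try (D,hash)→920, (D,nl_idx)→1000, (A,merge)→1280, (D,merge)→1320, (A,hash)→1520, (A,nl)→6060 …(+1); best=920 via (D,hash)
  {AC}: card=500; try (C,nl_idx)→1400, (A,hash)→1700, (C,merge)→2250, (A,merge)→2300, (C,hash)→2600, (C,nl)→15100 …(+1); best=1400 via (C,nl_idx)
  {ABD}: card=1500; try (B,hash)→1940, (A,hash)→2420, (B,merge)→4340, (A,merge)→4520, (B,nl)→18920, (A,nl)→30720; best=1940 via (B,hash)
  {ACD}: card=1500; try (D,hash)→2620, (C,hash)→3620, (C,nl_idx)→4820, (C,merge)→5270, (D,nl_idx)→5900, (D,merge)→6820 …(+2); best=2620 via (D,hash)
  {ABCD}: card=7500; try (B,hash)→4840, (C,hash)→5840, (B,merge)→21040, (C,merge)→21290, (C,nl_idx)→21440, (B,nl)→92620 …(+1); best=4840 via (B,hash)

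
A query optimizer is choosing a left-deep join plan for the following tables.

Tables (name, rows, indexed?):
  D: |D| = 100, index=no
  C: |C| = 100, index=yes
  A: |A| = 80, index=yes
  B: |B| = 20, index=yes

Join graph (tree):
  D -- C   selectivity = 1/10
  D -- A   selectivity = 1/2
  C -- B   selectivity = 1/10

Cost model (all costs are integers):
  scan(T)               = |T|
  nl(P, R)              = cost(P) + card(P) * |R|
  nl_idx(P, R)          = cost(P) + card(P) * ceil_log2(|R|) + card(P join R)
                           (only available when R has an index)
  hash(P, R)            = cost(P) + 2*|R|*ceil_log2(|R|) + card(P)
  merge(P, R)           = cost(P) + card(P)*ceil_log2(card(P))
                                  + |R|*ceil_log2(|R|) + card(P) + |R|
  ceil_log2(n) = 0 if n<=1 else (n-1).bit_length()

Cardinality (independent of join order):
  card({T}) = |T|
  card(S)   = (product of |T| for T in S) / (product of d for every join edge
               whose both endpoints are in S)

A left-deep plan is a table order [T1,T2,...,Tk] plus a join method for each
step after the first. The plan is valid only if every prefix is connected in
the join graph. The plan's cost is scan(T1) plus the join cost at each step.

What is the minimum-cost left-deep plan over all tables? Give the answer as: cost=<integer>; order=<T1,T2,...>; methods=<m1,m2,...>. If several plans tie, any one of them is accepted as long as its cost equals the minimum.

cost=5080; order=B,C,D,A; methods=nl_idx,hash,hash

Selinger DP (subsets sized 1..n):
  {D}: scan cost=100, card=100
  {C}: scan cost=100, card=100
  {A}: scan cost=80, card=80
  {B}: scan cost=20, card=20
  {CD}: card=1000; try (D,hash)→1600, (C,hash)→1600, (D,merge)→1700, (C,merge)→1700, (C,nl_idx)→1800, (D,nl)→10100 …(+1); best=1600 via (D,hash)
  {AD}: card=4000; try (A,hash)→1320, (D,merge)→1520, (A,merge)→1540, (D,hash)→1560, (A,nl_idx)→4800, (D,nl)→8080 …(+1); best=1320 via (A,hash)
  {BC}: card=200; try (C,nl_idx)→360, (B,hash)→400, (B,nl_idx)→800, (C,merge)→940, (B,merge)→1020, (C,hash)→1440 …(+2); best=360 via (C,nl_idx)
  {ACD}: card=40000; try (A,hash)→3720, (C,hash)→6720, (A,merge)→13240, (A,nl_idx)→48600, (C,merge)→54120, (C,nl_idx)→69320 …(+2); best=3720 via (A,hash)
  {BCD}: card=2000; try (D,hash)→1960, (B,hash)→2800, (D,merge)→2960, (B,nl_idx)→8600, (B,merge)→12720, (D,nl)→20360 …(+1); best=1960 via (D,hash)
  {ABCD}: card=80000; try (A,hash)→5080, (A,merge)→26600, (B,hash)→43920, (A,nl_idx)→95960, (A,nl)→161960, (B,nl_idx)→283720 …(+2); best=5080 via (A,hash)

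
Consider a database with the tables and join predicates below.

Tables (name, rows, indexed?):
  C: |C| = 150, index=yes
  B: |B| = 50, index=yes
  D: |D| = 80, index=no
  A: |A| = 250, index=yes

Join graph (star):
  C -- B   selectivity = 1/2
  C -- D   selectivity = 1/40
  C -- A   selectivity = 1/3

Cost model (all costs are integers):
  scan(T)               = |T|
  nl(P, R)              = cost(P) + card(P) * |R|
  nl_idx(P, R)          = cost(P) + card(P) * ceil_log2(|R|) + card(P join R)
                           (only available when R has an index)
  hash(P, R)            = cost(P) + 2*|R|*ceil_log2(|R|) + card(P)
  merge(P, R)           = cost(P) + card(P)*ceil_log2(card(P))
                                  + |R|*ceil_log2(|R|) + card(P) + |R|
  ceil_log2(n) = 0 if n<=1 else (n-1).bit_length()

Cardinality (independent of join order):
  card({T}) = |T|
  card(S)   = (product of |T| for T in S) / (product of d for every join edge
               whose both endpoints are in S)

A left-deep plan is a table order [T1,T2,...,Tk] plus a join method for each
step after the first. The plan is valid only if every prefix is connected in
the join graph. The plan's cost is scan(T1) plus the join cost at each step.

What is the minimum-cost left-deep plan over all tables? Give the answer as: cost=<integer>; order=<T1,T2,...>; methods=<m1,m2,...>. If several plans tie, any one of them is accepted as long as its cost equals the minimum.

cost=13420; order=D,C,B,A; methods=nl_idx,hash,hash

Selinger DP (subsets sized 1..n):
  {C}: scan cost=150, card=150
  {B}: scan cost=50, card=50
  {D}: scan cost=80, card=80
  {A}: scan cost=250, card=250
  {BC}: card=3750; try (B,hash)→900, (C,merge)→1750, (B,merge)→1850, (C,hash)→2500, (C,nl_idx)→4200, (B,nl_idx)→4800 …(+2); best=900 via (B,hash)
  {CD}: card=300; try (C,nl_idx)→1020, (D,hash)→1420, (C,merge)→2070, (D,merge)→2140, (C,hash)→2560, (C,nl)→12080 …(+1); best=1020 via (C,nl_idx)
  {AC}: card=12500; try (C,hash)→2900, (A,merge)→3750, (C,merge)→3850, (A,hash)→4300, (A,nl_idx)→13850, (C,nl_idx)→14750 …(+2); best=2900 via (C,hash)
  {BCD}: card=7500; try (B,hash)→1920, (B,merge)→4370, (D,hash)→5770, (B,nl_idx)→10320, (B,nl)→16020, (D,merge)→50290 …(+1); best=1920 via (B,hash)
  {ABC}: card=312500; try (A,hash)→8650, (B,hash)→16000, (A,merge)→51900, (B,merge)→190750, (A,nl_idx)→343400, (B,nl_idx)→390400 …(+2); best=8650 via (A,hash)
  {ACD}: card=25000; try (A,hash)→5320, (A,merge)→6270, (D,hash)→16520, (A,nl_idx)→28420, (A,nl)→76020, (D,merge)→191040 …(+1); best=5320 via (A,hash)
  {ABCD}: card=625000; try (A,hash)→13420, (B,hash)→30920, (A,merge)→109170, (D,hash)→322270, (B,merge)→405670, (A,nl_idx)→686920 …(+5); best=13420 via (A,hash)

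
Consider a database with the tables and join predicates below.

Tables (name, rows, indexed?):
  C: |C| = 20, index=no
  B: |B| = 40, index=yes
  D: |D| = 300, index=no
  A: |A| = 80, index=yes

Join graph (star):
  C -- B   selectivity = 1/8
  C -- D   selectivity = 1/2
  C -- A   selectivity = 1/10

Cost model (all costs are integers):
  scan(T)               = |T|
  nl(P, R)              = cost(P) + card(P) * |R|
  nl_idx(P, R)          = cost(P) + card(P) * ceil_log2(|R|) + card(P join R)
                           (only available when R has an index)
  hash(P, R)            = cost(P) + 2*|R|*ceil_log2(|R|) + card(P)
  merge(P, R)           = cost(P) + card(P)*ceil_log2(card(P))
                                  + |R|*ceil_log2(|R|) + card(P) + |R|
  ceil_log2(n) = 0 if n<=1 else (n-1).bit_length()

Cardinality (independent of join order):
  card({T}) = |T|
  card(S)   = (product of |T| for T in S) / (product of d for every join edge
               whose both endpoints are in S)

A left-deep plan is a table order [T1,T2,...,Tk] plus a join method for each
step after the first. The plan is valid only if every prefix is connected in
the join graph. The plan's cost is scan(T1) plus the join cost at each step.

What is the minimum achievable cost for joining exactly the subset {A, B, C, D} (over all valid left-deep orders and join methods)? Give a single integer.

7160

Selinger DP over subsets of {A,B,C,D}:
  {C}: scan cost=20, card=20
  {B}: scan cost=40, card=40
  {D}: scan cost=300, card=300
  {A}: scan cost=80, card=80
  {BC}: card=100; try (B,nl_idx)→240, (C,hash)→280, (B,merge)→420, (C,merge)→440, (B,hash)→520, (B,nl)→820 …(+1); best=240 via (B,nl_idx)
  {CD}: card=3000; try (C,hash)→800, (D,merge)→3140, (C,merge)→3420, (D,hash)→5440, (D,nl)→6020, (C,nl)→6300; best=800 via (C,hash)
  {AC}: card=160; try (A,nl_idx)→320, (C,hash)→360, (A,merge)→780, (C,merge)→840, (A,hash)→1160, (A,nl)→1620 …(+1); best=320 via (A,nl_idx)
  {BCD}: card=15000; try (D,merge)→4040, (B,hash)→4280, (D,hash)→5740, (D,nl)→30240, (B,nl_idx)→33800, (B,merge)→40080 …(+1); best=4040 via (D,merge)
  {ABC}: card=800; try (B,hash)→960, (A,hash)→1460, (A,merge)→1680, (A,nl_idx)→1740, (B,merge)→2040, (B,nl_idx)→2080 …(+2); best=960 via (B,hash)
  {ACD}: card=24000; try (D,merge)→4760, (A,hash)→4920, (D,hash)→5880, (A,merge)→40440, (A,nl_idx)→45800, (D,nl)→48320 …(+1); best=4760 via (D,merge)
  {ABCD}: card=120000; try (D,hash)→7160, (D,merge)→12760, (A,hash)→20160, (B,hash)→29240, (A,nl_idx)→229040, (A,merge)→229680 …(+5); best=7160 via (D,hash)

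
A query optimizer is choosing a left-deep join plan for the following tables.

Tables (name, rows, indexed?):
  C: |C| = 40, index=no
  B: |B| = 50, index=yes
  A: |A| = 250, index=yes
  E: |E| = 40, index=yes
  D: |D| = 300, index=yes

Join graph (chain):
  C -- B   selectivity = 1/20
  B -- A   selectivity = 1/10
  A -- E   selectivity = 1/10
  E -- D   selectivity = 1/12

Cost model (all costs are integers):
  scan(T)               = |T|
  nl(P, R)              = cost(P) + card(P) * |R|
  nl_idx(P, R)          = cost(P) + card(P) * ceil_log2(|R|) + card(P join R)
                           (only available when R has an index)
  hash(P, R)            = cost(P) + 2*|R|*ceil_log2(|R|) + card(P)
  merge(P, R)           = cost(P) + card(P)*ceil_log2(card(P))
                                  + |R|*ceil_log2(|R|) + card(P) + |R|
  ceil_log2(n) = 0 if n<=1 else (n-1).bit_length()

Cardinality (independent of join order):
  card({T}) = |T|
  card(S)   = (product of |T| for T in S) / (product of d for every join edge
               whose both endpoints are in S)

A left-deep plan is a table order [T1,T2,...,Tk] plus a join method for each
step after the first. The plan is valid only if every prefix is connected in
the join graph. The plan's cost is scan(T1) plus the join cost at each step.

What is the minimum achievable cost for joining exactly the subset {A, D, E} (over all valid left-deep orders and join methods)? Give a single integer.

Selinger DP over subsets of {A,D,E}:
  {A}: scan cost=250, card=250
  {E}: scan cost=40, card=40
  {D}: scan cost=300, card=300
  {AE}: card=1000; try (E,hash)→980, (A,nl_idx)→1360, (A,merge)→2570, (E,nl_idx)→2750, (E,merge)→2780, (A,hash)→4080 …(+2); best=980 via (E,hash)
  {DE}: card=1000; try (E,hash)→1080, (D,nl_idx)→1400, (E,nl_idx)→3100, (D,merge)→3320, (E,merge)→3580, (D,hash)→5480 …(+2); best=1080 via (E,hash)
  {ADE}: card=25000; try (A,hash)→6080, (D,hash)→7380, (A,merge)→14330, (D,merge)→14980, (A,nl_idx)→34080, (D,nl_idx)→34980 …(+2); best=6080 via (A,hash)

6080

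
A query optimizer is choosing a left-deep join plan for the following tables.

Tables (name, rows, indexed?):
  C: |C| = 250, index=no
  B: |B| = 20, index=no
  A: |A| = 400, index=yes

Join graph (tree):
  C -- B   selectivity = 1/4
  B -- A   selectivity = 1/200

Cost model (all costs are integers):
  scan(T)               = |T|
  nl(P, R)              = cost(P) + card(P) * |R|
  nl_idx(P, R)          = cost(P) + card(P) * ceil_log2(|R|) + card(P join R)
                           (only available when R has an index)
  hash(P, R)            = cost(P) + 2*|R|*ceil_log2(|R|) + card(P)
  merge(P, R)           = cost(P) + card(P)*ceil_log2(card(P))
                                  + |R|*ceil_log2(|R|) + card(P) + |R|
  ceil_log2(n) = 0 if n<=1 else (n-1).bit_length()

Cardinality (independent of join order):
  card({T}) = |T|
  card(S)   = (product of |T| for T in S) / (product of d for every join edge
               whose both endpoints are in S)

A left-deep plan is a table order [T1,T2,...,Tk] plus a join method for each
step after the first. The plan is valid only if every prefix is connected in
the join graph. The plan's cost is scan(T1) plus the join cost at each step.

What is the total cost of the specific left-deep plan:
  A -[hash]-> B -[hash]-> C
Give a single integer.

5040

step 1: scan A: cost=400, card=400
step 2: join B via hash
    card(P join B) = 400*20/(200) = 40
    cost = 400 + 2*20*5 + 400 = 1000
step 3: join C via hash
    card(P join C) = 40*250/(4) = 2500
    cost = 1000 + 2*250*8 + 40 = 5040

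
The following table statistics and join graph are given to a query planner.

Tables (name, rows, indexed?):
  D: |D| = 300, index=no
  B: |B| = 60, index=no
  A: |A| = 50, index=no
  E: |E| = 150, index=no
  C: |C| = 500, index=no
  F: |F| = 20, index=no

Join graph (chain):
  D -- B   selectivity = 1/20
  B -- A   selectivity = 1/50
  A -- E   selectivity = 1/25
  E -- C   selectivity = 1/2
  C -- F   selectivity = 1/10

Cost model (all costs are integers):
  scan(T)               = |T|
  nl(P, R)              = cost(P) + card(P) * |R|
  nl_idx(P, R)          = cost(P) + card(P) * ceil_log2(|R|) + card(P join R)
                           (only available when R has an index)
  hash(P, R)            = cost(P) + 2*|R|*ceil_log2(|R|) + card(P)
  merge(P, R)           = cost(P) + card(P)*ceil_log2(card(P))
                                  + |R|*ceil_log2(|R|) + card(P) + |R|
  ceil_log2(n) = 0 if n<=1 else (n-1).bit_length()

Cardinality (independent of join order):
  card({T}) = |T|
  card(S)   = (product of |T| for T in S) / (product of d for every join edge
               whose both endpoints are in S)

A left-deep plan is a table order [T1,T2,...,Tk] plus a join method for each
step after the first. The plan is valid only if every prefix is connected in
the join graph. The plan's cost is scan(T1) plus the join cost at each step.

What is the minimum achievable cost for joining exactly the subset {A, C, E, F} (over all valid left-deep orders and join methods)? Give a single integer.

Selinger DP over subsets of {A,C,E,F}:
  {A}: scan cost=50, card=50
  {E}: scan cost=150, card=150
  {C}: scan cost=500, card=500
  {F}: scan cost=20, card=20
  {AE}: card=300; try (A,hash)→900, (E,merge)→1750, (A,merge)→1850, (E,hash)→2500, (E,nl)→7550, (A,nl)→7650; best=900 via (A,hash)
  {CE}: card=37500; try (E,hash)→3400, (C,merge)→6500, (E,merge)→6850, (C,hash)→9300, (C,nl)→75150, (E,nl)→75500; best=3400 via (E,hash)
  {CF}: card=1000; try (F,hash)→1200, (C,merge)→5140, (F,merge)→5620, (C,hash)→9040, (C,nl)→10020, (F,nl)→10500; best=1200 via (F,hash)
  {ACE}: card=75000; try (C,merge)→8900, (C,hash)→10200, (A,hash)→41500, (C,nl)→150900, (A,merge)→641250, (A,nl)→1878400; best=8900 via (C,merge)
  {CEF}: card=75000; try (E,hash)→4600, (E,merge)→13550, (F,hash)→41100, (E,nl)→151200, (F,merge)→641020, (F,nl)→753400; best=4600 via (E,hash)
  {ACEF}: card=150000; try (A,hash)→80200, (F,hash)→84100, (A,merge)→1354950, (F,merge)→1359020, (F,nl)→1508900, (A,nl)→3754600; best=80200 via (A,hash)

80200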